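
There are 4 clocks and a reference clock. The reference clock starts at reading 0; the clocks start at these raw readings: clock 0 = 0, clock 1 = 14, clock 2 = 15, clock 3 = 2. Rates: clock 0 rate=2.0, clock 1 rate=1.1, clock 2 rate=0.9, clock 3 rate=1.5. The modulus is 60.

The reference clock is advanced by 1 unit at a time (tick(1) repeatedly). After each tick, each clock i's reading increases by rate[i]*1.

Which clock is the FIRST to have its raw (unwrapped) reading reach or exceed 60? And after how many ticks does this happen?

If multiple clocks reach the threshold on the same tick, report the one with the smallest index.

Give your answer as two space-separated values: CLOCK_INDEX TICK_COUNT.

Answer: 0 30

Derivation:
clock 0: start=0, rate=2.0, needs 60-0 = 60; ticks = ceil(60/2.0) = ceil(30.0000) = 30; reading at tick 30 = 0 + 2.0*30 = 60.0000
clock 1: start=14, rate=1.1, needs 60-14 = 46; ticks = ceil(46/1.1) = ceil(41.8182) = 42; reading at tick 42 = 14 + 1.1*42 = 60.2000
clock 2: start=15, rate=0.9, needs 60-15 = 45; ticks = ceil(45/0.9) = ceil(50.0000) = 50; reading at tick 50 = 15 + 0.9*50 = 60.0000
clock 3: start=2, rate=1.5, needs 60-2 = 58; ticks = ceil(58/1.5) = ceil(38.6667) = 39; reading at tick 39 = 2 + 1.5*39 = 60.5000
Minimum tick count = 30; winners = [0]; smallest index = 0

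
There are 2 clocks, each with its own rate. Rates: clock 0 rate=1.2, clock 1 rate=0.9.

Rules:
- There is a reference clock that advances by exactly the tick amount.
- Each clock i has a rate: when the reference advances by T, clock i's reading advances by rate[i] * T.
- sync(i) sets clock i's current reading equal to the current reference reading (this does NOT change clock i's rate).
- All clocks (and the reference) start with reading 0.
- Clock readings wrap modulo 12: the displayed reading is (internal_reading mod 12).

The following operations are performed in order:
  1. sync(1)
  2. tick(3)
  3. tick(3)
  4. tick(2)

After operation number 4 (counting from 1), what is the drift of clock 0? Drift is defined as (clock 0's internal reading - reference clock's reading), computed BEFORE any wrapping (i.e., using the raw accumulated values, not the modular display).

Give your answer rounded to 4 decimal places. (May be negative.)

Answer: 1.6000

Derivation:
After op 1 sync(1): ref=0.0000 raw=[0.0000 0.0000]
After op 2 tick(3): ref=3.0000 raw=[3.6000 2.7000]
After op 3 tick(3): ref=6.0000 raw=[7.2000 5.4000]
After op 4 tick(2): ref=8.0000 raw=[9.6000 7.2000]
Drift of clock 0 after op 4: 9.6000 - 8.0000 = 1.6000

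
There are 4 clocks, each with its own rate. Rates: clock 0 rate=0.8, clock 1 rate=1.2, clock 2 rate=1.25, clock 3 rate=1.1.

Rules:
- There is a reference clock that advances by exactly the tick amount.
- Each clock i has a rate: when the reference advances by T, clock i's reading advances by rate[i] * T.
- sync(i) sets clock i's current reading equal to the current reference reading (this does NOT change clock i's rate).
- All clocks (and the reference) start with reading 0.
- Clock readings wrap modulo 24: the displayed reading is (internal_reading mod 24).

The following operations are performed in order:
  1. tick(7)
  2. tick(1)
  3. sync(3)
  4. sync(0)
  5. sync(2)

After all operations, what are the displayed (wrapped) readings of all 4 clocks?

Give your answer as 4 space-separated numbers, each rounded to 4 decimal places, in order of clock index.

Answer: 8.0000 9.6000 8.0000 8.0000

Derivation:
After op 1 tick(7): ref=7.0000 raw=[5.6000 8.4000 8.7500 7.7000]
After op 2 tick(1): ref=8.0000 raw=[6.4000 9.6000 10.0000 8.8000]
After op 3 sync(3): ref=8.0000 raw=[6.4000 9.6000 10.0000 8.0000]
After op 4 sync(0): ref=8.0000 raw=[8.0000 9.6000 10.0000 8.0000]
After op 5 sync(2): ref=8.0000 raw=[8.0000 9.6000 8.0000 8.0000]
Wrap final raw readings (mod 24): 8.0000 mod 24 = 8.0000; 9.6000 mod 24 = 9.6000; 8.0000 mod 24 = 8.0000; 8.0000 mod 24 = 8.0000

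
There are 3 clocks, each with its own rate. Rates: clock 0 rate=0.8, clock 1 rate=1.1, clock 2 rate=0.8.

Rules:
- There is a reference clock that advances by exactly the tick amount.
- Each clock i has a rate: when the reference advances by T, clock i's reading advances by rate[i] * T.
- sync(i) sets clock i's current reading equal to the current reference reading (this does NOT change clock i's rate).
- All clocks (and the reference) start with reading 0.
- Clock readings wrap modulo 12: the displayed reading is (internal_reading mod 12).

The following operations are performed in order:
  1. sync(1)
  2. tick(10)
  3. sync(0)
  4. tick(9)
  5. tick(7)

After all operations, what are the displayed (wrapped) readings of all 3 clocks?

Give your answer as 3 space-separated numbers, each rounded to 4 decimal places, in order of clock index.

Answer: 10.8000 4.6000 8.8000

Derivation:
After op 1 sync(1): ref=0.0000 raw=[0.0000 0.0000 0.0000]
After op 2 tick(10): ref=10.0000 raw=[8.0000 11.0000 8.0000]
After op 3 sync(0): ref=10.0000 raw=[10.0000 11.0000 8.0000]
After op 4 tick(9): ref=19.0000 raw=[17.2000 20.9000 15.2000]
After op 5 tick(7): ref=26.0000 raw=[22.8000 28.6000 20.8000]
Wrap final raw readings (mod 12): 22.8000 mod 12 = 10.8000; 28.6000 mod 12 = 4.6000; 20.8000 mod 12 = 8.8000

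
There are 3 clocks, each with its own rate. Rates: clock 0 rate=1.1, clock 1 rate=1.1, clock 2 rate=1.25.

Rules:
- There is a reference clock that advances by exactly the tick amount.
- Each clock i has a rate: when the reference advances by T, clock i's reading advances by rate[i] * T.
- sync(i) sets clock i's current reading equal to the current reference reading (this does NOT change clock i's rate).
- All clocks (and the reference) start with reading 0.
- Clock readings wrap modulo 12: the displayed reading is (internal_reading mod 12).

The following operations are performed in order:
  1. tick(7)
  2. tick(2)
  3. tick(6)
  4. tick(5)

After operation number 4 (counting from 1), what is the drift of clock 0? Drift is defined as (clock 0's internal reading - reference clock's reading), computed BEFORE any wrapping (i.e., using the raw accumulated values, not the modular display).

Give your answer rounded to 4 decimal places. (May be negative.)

Answer: 2.0000

Derivation:
After op 1 tick(7): ref=7.0000 raw=[7.7000 7.7000 8.7500]
After op 2 tick(2): ref=9.0000 raw=[9.9000 9.9000 11.2500]
After op 3 tick(6): ref=15.0000 raw=[16.5000 16.5000 18.7500]
After op 4 tick(5): ref=20.0000 raw=[22.0000 22.0000 25.0000]
Drift of clock 0 after op 4: 22.0000 - 20.0000 = 2.0000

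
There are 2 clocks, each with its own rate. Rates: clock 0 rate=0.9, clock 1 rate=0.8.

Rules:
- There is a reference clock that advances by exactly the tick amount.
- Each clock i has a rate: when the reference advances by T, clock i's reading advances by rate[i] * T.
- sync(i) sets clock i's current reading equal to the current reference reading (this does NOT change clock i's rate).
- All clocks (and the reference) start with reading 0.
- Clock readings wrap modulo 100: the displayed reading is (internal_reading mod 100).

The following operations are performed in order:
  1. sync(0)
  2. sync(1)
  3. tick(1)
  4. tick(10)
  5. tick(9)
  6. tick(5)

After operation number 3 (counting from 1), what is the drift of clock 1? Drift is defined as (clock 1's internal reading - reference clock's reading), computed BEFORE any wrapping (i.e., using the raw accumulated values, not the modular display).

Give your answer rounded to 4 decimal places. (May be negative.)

After op 1 sync(0): ref=0.0000 raw=[0.0000 0.0000]
After op 2 sync(1): ref=0.0000 raw=[0.0000 0.0000]
After op 3 tick(1): ref=1.0000 raw=[0.9000 0.8000]
Drift of clock 1 after op 3: 0.8000 - 1.0000 = -0.2000

Answer: -0.2000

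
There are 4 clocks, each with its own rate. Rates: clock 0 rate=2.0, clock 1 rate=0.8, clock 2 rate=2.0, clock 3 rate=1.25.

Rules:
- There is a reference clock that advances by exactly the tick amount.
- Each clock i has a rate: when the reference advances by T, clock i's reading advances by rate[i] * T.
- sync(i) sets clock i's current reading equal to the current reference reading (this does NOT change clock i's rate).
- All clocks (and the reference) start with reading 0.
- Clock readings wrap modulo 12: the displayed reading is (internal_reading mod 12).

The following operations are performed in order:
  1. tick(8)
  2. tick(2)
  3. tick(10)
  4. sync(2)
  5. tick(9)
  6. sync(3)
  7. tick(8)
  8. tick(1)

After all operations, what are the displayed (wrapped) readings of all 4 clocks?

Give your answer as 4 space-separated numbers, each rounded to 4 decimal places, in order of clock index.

Answer: 4.0000 6.4000 8.0000 4.2500

Derivation:
After op 1 tick(8): ref=8.0000 raw=[16.0000 6.4000 16.0000 10.0000]
After op 2 tick(2): ref=10.0000 raw=[20.0000 8.0000 20.0000 12.5000]
After op 3 tick(10): ref=20.0000 raw=[40.0000 16.0000 40.0000 25.0000]
After op 4 sync(2): ref=20.0000 raw=[40.0000 16.0000 20.0000 25.0000]
After op 5 tick(9): ref=29.0000 raw=[58.0000 23.2000 38.0000 36.2500]
After op 6 sync(3): ref=29.0000 raw=[58.0000 23.2000 38.0000 29.0000]
After op 7 tick(8): ref=37.0000 raw=[74.0000 29.6000 54.0000 39.0000]
After op 8 tick(1): ref=38.0000 raw=[76.0000 30.4000 56.0000 40.2500]
Wrap final raw readings (mod 12): 76.0000 mod 12 = 4.0000; 30.4000 mod 12 = 6.4000; 56.0000 mod 12 = 8.0000; 40.2500 mod 12 = 4.2500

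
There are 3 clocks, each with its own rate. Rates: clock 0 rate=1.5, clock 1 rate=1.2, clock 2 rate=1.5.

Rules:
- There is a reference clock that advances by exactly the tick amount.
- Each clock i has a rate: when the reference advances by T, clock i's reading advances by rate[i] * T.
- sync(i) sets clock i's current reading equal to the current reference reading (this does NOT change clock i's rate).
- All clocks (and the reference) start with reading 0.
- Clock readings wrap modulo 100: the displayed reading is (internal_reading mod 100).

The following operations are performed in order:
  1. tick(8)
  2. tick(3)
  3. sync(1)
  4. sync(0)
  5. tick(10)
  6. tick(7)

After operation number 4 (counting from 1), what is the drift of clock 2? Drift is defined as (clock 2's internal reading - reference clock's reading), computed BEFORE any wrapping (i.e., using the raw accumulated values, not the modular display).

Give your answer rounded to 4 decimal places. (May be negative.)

After op 1 tick(8): ref=8.0000 raw=[12.0000 9.6000 12.0000]
After op 2 tick(3): ref=11.0000 raw=[16.5000 13.2000 16.5000]
After op 3 sync(1): ref=11.0000 raw=[16.5000 11.0000 16.5000]
After op 4 sync(0): ref=11.0000 raw=[11.0000 11.0000 16.5000]
Drift of clock 2 after op 4: 16.5000 - 11.0000 = 5.5000

Answer: 5.5000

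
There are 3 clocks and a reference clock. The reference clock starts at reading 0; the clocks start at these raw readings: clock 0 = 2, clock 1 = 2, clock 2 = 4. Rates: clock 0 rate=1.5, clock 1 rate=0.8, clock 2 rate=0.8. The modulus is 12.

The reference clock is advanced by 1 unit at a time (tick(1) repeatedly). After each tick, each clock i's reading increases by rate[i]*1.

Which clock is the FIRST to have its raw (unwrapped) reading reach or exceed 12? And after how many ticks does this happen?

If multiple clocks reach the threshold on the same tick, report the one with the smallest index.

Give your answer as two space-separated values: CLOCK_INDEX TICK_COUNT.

clock 0: start=2, rate=1.5, needs 12-2 = 10; ticks = ceil(10/1.5) = ceil(6.6667) = 7; reading at tick 7 = 2 + 1.5*7 = 12.5000
clock 1: start=2, rate=0.8, needs 12-2 = 10; ticks = ceil(10/0.8) = ceil(12.5000) = 13; reading at tick 13 = 2 + 0.8*13 = 12.4000
clock 2: start=4, rate=0.8, needs 12-4 = 8; ticks = ceil(8/0.8) = ceil(10.0000) = 10; reading at tick 10 = 4 + 0.8*10 = 12.0000
Minimum tick count = 7; winners = [0]; smallest index = 0

Answer: 0 7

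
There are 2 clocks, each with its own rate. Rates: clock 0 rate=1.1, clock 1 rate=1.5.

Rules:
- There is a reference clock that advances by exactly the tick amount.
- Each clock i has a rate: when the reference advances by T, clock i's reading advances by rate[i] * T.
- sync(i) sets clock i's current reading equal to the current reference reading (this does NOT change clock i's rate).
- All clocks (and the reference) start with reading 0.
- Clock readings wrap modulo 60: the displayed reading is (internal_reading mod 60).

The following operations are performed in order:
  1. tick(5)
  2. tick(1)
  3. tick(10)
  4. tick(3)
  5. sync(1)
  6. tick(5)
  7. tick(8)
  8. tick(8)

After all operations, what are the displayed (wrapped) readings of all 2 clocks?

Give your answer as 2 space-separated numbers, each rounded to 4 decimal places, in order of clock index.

Answer: 44.0000 50.5000

Derivation:
After op 1 tick(5): ref=5.0000 raw=[5.5000 7.5000]
After op 2 tick(1): ref=6.0000 raw=[6.6000 9.0000]
After op 3 tick(10): ref=16.0000 raw=[17.6000 24.0000]
After op 4 tick(3): ref=19.0000 raw=[20.9000 28.5000]
After op 5 sync(1): ref=19.0000 raw=[20.9000 19.0000]
After op 6 tick(5): ref=24.0000 raw=[26.4000 26.5000]
After op 7 tick(8): ref=32.0000 raw=[35.2000 38.5000]
After op 8 tick(8): ref=40.0000 raw=[44.0000 50.5000]
Wrap final raw readings (mod 60): 44.0000 mod 60 = 44.0000; 50.5000 mod 60 = 50.5000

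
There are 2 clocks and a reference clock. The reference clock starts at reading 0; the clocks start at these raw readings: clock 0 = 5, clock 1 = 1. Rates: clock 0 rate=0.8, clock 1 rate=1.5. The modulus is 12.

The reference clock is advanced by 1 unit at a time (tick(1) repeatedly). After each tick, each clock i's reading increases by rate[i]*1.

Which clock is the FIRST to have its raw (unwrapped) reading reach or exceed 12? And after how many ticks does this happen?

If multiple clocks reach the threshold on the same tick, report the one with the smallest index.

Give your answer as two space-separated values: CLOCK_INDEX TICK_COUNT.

clock 0: start=5, rate=0.8, needs 12-5 = 7; ticks = ceil(7/0.8) = ceil(8.7500) = 9; reading at tick 9 = 5 + 0.8*9 = 12.2000
clock 1: start=1, rate=1.5, needs 12-1 = 11; ticks = ceil(11/1.5) = ceil(7.3333) = 8; reading at tick 8 = 1 + 1.5*8 = 13.0000
Minimum tick count = 8; winners = [1]; smallest index = 1

Answer: 1 8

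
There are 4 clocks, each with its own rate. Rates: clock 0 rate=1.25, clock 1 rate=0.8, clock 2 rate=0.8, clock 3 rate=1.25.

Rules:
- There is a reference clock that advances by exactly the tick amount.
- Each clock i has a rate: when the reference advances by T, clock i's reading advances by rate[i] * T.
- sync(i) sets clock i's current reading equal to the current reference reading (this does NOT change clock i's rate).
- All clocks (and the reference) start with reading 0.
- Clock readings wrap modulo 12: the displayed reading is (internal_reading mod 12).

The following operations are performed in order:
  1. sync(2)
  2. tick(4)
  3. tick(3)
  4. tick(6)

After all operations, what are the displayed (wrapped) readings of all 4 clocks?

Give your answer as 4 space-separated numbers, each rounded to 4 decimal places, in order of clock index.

After op 1 sync(2): ref=0.0000 raw=[0.0000 0.0000 0.0000 0.0000]
After op 2 tick(4): ref=4.0000 raw=[5.0000 3.2000 3.2000 5.0000]
After op 3 tick(3): ref=7.0000 raw=[8.7500 5.6000 5.6000 8.7500]
After op 4 tick(6): ref=13.0000 raw=[16.2500 10.4000 10.4000 16.2500]
Wrap final raw readings (mod 12): 16.2500 mod 12 = 4.2500; 10.4000 mod 12 = 10.4000; 10.4000 mod 12 = 10.4000; 16.2500 mod 12 = 4.2500

Answer: 4.2500 10.4000 10.4000 4.2500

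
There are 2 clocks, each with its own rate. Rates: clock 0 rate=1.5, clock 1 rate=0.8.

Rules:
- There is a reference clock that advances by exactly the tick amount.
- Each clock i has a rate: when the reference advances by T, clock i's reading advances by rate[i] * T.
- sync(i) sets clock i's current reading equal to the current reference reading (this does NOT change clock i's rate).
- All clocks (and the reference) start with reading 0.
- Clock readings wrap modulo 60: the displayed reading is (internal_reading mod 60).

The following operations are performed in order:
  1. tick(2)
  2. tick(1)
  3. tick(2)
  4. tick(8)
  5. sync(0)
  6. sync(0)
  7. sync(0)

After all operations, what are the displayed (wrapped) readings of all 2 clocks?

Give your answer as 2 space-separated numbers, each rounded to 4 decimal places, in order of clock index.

After op 1 tick(2): ref=2.0000 raw=[3.0000 1.6000]
After op 2 tick(1): ref=3.0000 raw=[4.5000 2.4000]
After op 3 tick(2): ref=5.0000 raw=[7.5000 4.0000]
After op 4 tick(8): ref=13.0000 raw=[19.5000 10.4000]
After op 5 sync(0): ref=13.0000 raw=[13.0000 10.4000]
After op 6 sync(0): ref=13.0000 raw=[13.0000 10.4000]
After op 7 sync(0): ref=13.0000 raw=[13.0000 10.4000]
Wrap final raw readings (mod 60): 13.0000 mod 60 = 13.0000; 10.4000 mod 60 = 10.4000

Answer: 13.0000 10.4000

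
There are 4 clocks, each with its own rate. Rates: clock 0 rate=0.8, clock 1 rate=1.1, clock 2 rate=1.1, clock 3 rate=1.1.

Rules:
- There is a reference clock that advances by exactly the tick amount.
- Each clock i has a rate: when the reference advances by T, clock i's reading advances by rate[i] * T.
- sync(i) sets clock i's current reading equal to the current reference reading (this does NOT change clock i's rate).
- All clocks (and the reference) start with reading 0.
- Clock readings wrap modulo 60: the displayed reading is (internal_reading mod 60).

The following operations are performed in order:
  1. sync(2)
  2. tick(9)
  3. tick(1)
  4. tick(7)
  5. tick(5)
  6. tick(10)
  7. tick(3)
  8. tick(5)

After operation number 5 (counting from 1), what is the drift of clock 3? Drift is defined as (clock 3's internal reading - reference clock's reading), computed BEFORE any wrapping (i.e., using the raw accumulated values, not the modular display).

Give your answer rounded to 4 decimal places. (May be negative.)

Answer: 2.2000

Derivation:
After op 1 sync(2): ref=0.0000 raw=[0.0000 0.0000 0.0000 0.0000]
After op 2 tick(9): ref=9.0000 raw=[7.2000 9.9000 9.9000 9.9000]
After op 3 tick(1): ref=10.0000 raw=[8.0000 11.0000 11.0000 11.0000]
After op 4 tick(7): ref=17.0000 raw=[13.6000 18.7000 18.7000 18.7000]
After op 5 tick(5): ref=22.0000 raw=[17.6000 24.2000 24.2000 24.2000]
Drift of clock 3 after op 5: 24.2000 - 22.0000 = 2.2000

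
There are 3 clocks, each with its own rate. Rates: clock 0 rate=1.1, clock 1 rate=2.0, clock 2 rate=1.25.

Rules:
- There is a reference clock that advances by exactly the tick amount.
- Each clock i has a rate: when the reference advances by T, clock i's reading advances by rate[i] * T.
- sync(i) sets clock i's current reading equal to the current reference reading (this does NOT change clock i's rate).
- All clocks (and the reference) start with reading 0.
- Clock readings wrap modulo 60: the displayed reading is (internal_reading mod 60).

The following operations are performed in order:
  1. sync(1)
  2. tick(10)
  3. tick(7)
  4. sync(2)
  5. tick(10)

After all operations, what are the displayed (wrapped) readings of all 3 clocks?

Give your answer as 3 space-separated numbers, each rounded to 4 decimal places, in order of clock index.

Answer: 29.7000 54.0000 29.5000

Derivation:
After op 1 sync(1): ref=0.0000 raw=[0.0000 0.0000 0.0000]
After op 2 tick(10): ref=10.0000 raw=[11.0000 20.0000 12.5000]
After op 3 tick(7): ref=17.0000 raw=[18.7000 34.0000 21.2500]
After op 4 sync(2): ref=17.0000 raw=[18.7000 34.0000 17.0000]
After op 5 tick(10): ref=27.0000 raw=[29.7000 54.0000 29.5000]
Wrap final raw readings (mod 60): 29.7000 mod 60 = 29.7000; 54.0000 mod 60 = 54.0000; 29.5000 mod 60 = 29.5000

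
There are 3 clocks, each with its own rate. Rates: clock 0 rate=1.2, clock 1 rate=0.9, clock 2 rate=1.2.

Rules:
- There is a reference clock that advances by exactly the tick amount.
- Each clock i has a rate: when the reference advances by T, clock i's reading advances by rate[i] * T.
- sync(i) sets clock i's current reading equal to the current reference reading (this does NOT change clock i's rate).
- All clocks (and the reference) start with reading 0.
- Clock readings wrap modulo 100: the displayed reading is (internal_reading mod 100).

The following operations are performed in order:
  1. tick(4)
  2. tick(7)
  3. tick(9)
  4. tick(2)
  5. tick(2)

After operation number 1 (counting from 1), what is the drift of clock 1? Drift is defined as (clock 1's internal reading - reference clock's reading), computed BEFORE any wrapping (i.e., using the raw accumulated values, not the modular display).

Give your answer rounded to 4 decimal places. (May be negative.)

After op 1 tick(4): ref=4.0000 raw=[4.8000 3.6000 4.8000]
Drift of clock 1 after op 1: 3.6000 - 4.0000 = -0.4000

Answer: -0.4000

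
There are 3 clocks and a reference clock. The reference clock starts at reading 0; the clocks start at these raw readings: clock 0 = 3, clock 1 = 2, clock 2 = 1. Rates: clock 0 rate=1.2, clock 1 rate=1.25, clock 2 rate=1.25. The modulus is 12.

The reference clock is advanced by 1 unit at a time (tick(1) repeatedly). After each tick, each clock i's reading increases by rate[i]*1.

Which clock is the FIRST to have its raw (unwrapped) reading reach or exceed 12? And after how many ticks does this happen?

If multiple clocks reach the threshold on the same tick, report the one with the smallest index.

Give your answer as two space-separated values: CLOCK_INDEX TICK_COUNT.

Answer: 0 8

Derivation:
clock 0: start=3, rate=1.2, needs 12-3 = 9; ticks = ceil(9/1.2) = ceil(7.5000) = 8; reading at tick 8 = 3 + 1.2*8 = 12.6000
clock 1: start=2, rate=1.25, needs 12-2 = 10; ticks = ceil(10/1.25) = ceil(8.0000) = 8; reading at tick 8 = 2 + 1.25*8 = 12.0000
clock 2: start=1, rate=1.25, needs 12-1 = 11; ticks = ceil(11/1.25) = ceil(8.8000) = 9; reading at tick 9 = 1 + 1.25*9 = 12.2500
Minimum tick count = 8; winners = [0, 1]; smallest index = 0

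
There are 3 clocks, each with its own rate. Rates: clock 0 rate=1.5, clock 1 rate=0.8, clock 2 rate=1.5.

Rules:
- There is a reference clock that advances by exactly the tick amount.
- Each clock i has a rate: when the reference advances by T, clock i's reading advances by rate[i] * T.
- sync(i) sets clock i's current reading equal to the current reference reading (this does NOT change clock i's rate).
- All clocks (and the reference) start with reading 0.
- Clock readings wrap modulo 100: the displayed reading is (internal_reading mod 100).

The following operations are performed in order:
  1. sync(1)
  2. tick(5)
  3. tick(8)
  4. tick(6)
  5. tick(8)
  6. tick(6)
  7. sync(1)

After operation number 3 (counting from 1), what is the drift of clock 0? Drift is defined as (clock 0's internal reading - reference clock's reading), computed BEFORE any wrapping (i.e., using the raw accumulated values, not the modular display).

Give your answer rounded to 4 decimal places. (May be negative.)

After op 1 sync(1): ref=0.0000 raw=[0.0000 0.0000 0.0000]
After op 2 tick(5): ref=5.0000 raw=[7.5000 4.0000 7.5000]
After op 3 tick(8): ref=13.0000 raw=[19.5000 10.4000 19.5000]
Drift of clock 0 after op 3: 19.5000 - 13.0000 = 6.5000

Answer: 6.5000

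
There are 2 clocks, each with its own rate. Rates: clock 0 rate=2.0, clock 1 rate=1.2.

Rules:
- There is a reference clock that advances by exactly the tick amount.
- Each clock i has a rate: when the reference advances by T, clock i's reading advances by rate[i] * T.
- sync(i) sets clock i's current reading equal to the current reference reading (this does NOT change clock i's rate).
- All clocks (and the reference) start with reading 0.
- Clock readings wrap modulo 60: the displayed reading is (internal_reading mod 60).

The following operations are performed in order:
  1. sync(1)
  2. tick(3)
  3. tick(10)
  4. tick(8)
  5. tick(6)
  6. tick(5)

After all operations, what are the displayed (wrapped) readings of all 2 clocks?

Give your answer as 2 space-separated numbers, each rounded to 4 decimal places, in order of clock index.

Answer: 4.0000 38.4000

Derivation:
After op 1 sync(1): ref=0.0000 raw=[0.0000 0.0000]
After op 2 tick(3): ref=3.0000 raw=[6.0000 3.6000]
After op 3 tick(10): ref=13.0000 raw=[26.0000 15.6000]
After op 4 tick(8): ref=21.0000 raw=[42.0000 25.2000]
After op 5 tick(6): ref=27.0000 raw=[54.0000 32.4000]
After op 6 tick(5): ref=32.0000 raw=[64.0000 38.4000]
Wrap final raw readings (mod 60): 64.0000 mod 60 = 4.0000; 38.4000 mod 60 = 38.4000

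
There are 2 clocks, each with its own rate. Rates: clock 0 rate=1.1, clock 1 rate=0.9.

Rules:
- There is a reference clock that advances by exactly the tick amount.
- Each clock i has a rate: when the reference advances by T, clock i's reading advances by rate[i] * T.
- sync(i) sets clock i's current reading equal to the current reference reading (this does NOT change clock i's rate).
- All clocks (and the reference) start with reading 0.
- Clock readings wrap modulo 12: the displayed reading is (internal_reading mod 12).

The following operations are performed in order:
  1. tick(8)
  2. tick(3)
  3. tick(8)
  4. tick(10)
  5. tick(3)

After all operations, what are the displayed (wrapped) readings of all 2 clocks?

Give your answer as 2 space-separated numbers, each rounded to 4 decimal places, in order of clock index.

Answer: 11.2000 4.8000

Derivation:
After op 1 tick(8): ref=8.0000 raw=[8.8000 7.2000]
After op 2 tick(3): ref=11.0000 raw=[12.1000 9.9000]
After op 3 tick(8): ref=19.0000 raw=[20.9000 17.1000]
After op 4 tick(10): ref=29.0000 raw=[31.9000 26.1000]
After op 5 tick(3): ref=32.0000 raw=[35.2000 28.8000]
Wrap final raw readings (mod 12): 35.2000 mod 12 = 11.2000; 28.8000 mod 12 = 4.8000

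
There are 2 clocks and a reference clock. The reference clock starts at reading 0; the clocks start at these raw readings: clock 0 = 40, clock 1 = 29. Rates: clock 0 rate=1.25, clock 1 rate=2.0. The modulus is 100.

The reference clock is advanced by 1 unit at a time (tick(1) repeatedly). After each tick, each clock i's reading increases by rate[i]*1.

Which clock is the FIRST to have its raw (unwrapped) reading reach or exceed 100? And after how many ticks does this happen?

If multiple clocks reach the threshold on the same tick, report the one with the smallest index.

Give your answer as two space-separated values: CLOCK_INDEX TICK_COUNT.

Answer: 1 36

Derivation:
clock 0: start=40, rate=1.25, needs 100-40 = 60; ticks = ceil(60/1.25) = ceil(48.0000) = 48; reading at tick 48 = 40 + 1.25*48 = 100.0000
clock 1: start=29, rate=2.0, needs 100-29 = 71; ticks = ceil(71/2.0) = ceil(35.5000) = 36; reading at tick 36 = 29 + 2.0*36 = 101.0000
Minimum tick count = 36; winners = [1]; smallest index = 1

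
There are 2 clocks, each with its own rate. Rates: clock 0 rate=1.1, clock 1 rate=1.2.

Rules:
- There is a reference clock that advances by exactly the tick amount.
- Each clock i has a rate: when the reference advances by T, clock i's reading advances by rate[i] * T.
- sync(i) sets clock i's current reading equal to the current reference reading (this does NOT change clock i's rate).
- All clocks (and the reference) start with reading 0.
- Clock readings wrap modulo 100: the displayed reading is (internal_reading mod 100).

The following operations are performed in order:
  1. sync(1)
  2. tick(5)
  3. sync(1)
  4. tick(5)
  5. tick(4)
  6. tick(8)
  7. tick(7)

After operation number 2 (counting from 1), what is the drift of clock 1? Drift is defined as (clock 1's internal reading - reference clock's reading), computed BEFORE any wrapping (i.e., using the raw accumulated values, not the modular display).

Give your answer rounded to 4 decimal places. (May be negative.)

After op 1 sync(1): ref=0.0000 raw=[0.0000 0.0000]
After op 2 tick(5): ref=5.0000 raw=[5.5000 6.0000]
Drift of clock 1 after op 2: 6.0000 - 5.0000 = 1.0000

Answer: 1.0000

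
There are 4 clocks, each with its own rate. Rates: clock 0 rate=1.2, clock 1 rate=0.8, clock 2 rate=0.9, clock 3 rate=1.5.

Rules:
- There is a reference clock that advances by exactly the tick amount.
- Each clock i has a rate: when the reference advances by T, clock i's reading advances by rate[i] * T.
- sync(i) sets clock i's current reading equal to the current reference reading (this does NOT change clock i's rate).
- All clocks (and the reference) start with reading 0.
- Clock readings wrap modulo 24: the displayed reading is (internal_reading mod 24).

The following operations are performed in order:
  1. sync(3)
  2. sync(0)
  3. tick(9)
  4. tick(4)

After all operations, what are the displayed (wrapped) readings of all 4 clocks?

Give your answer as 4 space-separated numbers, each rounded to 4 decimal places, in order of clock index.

After op 1 sync(3): ref=0.0000 raw=[0.0000 0.0000 0.0000 0.0000]
After op 2 sync(0): ref=0.0000 raw=[0.0000 0.0000 0.0000 0.0000]
After op 3 tick(9): ref=9.0000 raw=[10.8000 7.2000 8.1000 13.5000]
After op 4 tick(4): ref=13.0000 raw=[15.6000 10.4000 11.7000 19.5000]
Wrap final raw readings (mod 24): 15.6000 mod 24 = 15.6000; 10.4000 mod 24 = 10.4000; 11.7000 mod 24 = 11.7000; 19.5000 mod 24 = 19.5000

Answer: 15.6000 10.4000 11.7000 19.5000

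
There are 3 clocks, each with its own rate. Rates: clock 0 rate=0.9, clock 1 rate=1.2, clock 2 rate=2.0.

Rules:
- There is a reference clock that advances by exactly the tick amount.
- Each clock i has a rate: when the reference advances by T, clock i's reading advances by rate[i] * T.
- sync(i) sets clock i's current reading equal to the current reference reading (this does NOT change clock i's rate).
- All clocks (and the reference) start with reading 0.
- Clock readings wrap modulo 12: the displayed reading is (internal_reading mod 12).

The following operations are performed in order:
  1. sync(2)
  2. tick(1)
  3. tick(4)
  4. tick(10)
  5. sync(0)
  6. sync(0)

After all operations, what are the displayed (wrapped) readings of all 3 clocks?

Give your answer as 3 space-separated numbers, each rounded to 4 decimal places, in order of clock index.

After op 1 sync(2): ref=0.0000 raw=[0.0000 0.0000 0.0000]
After op 2 tick(1): ref=1.0000 raw=[0.9000 1.2000 2.0000]
After op 3 tick(4): ref=5.0000 raw=[4.5000 6.0000 10.0000]
After op 4 tick(10): ref=15.0000 raw=[13.5000 18.0000 30.0000]
After op 5 sync(0): ref=15.0000 raw=[15.0000 18.0000 30.0000]
After op 6 sync(0): ref=15.0000 raw=[15.0000 18.0000 30.0000]
Wrap final raw readings (mod 12): 15.0000 mod 12 = 3.0000; 18.0000 mod 12 = 6.0000; 30.0000 mod 12 = 6.0000

Answer: 3.0000 6.0000 6.0000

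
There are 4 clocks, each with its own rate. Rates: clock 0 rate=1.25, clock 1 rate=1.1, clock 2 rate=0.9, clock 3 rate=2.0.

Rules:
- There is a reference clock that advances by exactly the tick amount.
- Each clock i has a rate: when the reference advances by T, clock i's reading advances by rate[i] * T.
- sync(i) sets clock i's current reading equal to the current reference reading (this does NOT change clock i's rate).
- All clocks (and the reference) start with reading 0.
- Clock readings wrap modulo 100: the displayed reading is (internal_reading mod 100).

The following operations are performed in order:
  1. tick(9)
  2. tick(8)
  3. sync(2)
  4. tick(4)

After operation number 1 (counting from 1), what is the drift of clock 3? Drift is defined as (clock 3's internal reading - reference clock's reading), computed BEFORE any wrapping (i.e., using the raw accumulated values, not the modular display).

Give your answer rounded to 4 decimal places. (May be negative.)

Answer: 9.0000

Derivation:
After op 1 tick(9): ref=9.0000 raw=[11.2500 9.9000 8.1000 18.0000]
Drift of clock 3 after op 1: 18.0000 - 9.0000 = 9.0000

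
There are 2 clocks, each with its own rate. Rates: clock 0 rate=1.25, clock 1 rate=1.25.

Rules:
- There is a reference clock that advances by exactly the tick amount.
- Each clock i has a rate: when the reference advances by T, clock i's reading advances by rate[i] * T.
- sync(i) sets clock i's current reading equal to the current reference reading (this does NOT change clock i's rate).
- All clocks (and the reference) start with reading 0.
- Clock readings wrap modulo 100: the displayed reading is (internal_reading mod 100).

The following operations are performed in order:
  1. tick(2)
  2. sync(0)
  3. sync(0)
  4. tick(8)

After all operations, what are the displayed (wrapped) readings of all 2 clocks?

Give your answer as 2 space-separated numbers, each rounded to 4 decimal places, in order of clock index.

Answer: 12.0000 12.5000

Derivation:
After op 1 tick(2): ref=2.0000 raw=[2.5000 2.5000]
After op 2 sync(0): ref=2.0000 raw=[2.0000 2.5000]
After op 3 sync(0): ref=2.0000 raw=[2.0000 2.5000]
After op 4 tick(8): ref=10.0000 raw=[12.0000 12.5000]
Wrap final raw readings (mod 100): 12.0000 mod 100 = 12.0000; 12.5000 mod 100 = 12.5000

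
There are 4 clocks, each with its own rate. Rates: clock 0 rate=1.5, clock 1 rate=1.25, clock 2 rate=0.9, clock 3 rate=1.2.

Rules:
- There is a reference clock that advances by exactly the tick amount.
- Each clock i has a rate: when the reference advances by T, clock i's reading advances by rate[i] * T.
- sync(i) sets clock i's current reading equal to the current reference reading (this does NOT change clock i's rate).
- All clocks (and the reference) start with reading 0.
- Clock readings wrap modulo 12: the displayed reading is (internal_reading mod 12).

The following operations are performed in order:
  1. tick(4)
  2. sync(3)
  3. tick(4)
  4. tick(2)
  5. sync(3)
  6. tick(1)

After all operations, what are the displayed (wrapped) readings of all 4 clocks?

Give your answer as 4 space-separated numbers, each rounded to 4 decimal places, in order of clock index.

Answer: 4.5000 1.7500 9.9000 11.2000

Derivation:
After op 1 tick(4): ref=4.0000 raw=[6.0000 5.0000 3.6000 4.8000]
After op 2 sync(3): ref=4.0000 raw=[6.0000 5.0000 3.6000 4.0000]
After op 3 tick(4): ref=8.0000 raw=[12.0000 10.0000 7.2000 8.8000]
After op 4 tick(2): ref=10.0000 raw=[15.0000 12.5000 9.0000 11.2000]
After op 5 sync(3): ref=10.0000 raw=[15.0000 12.5000 9.0000 10.0000]
After op 6 tick(1): ref=11.0000 raw=[16.5000 13.7500 9.9000 11.2000]
Wrap final raw readings (mod 12): 16.5000 mod 12 = 4.5000; 13.7500 mod 12 = 1.7500; 9.9000 mod 12 = 9.9000; 11.2000 mod 12 = 11.2000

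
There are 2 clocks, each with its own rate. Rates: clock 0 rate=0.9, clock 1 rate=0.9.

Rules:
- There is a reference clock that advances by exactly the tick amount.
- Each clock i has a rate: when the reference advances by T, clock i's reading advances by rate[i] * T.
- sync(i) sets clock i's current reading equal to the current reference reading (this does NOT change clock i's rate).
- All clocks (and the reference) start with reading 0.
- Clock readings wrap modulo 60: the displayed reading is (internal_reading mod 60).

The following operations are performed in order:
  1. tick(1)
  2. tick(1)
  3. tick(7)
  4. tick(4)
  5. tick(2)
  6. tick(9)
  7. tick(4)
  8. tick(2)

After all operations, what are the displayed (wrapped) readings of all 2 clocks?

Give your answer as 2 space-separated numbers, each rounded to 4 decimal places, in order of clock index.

After op 1 tick(1): ref=1.0000 raw=[0.9000 0.9000]
After op 2 tick(1): ref=2.0000 raw=[1.8000 1.8000]
After op 3 tick(7): ref=9.0000 raw=[8.1000 8.1000]
After op 4 tick(4): ref=13.0000 raw=[11.7000 11.7000]
After op 5 tick(2): ref=15.0000 raw=[13.5000 13.5000]
After op 6 tick(9): ref=24.0000 raw=[21.6000 21.6000]
After op 7 tick(4): ref=28.0000 raw=[25.2000 25.2000]
After op 8 tick(2): ref=30.0000 raw=[27.0000 27.0000]
Wrap final raw readings (mod 60): 27.0000 mod 60 = 27.0000; 27.0000 mod 60 = 27.0000

Answer: 27.0000 27.0000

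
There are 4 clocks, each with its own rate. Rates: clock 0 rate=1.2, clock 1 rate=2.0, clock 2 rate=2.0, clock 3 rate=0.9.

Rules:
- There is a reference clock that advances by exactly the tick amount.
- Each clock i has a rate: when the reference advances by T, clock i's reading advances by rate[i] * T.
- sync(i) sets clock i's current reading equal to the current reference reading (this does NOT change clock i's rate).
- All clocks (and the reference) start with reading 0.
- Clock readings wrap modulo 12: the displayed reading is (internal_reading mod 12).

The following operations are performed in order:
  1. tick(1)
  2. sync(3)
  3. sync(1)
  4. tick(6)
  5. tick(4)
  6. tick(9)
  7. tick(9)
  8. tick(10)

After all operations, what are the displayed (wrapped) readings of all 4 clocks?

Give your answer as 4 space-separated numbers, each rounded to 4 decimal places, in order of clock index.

After op 1 tick(1): ref=1.0000 raw=[1.2000 2.0000 2.0000 0.9000]
After op 2 sync(3): ref=1.0000 raw=[1.2000 2.0000 2.0000 1.0000]
After op 3 sync(1): ref=1.0000 raw=[1.2000 1.0000 2.0000 1.0000]
After op 4 tick(6): ref=7.0000 raw=[8.4000 13.0000 14.0000 6.4000]
After op 5 tick(4): ref=11.0000 raw=[13.2000 21.0000 22.0000 10.0000]
After op 6 tick(9): ref=20.0000 raw=[24.0000 39.0000 40.0000 18.1000]
After op 7 tick(9): ref=29.0000 raw=[34.8000 57.0000 58.0000 26.2000]
After op 8 tick(10): ref=39.0000 raw=[46.8000 77.0000 78.0000 35.2000]
Wrap final raw readings (mod 12): 46.8000 mod 12 = 10.8000; 77.0000 mod 12 = 5.0000; 78.0000 mod 12 = 6.0000; 35.2000 mod 12 = 11.2000

Answer: 10.8000 5.0000 6.0000 11.2000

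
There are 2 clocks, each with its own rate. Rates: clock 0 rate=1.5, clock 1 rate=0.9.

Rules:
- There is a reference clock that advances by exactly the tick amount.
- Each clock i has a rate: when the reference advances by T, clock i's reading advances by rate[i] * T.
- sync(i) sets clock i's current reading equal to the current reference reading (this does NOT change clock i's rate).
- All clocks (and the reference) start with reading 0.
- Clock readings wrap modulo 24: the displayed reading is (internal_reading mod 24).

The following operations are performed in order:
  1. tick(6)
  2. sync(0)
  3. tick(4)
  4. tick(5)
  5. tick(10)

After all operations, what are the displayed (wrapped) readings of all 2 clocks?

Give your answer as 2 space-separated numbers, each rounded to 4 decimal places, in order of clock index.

Answer: 10.5000 22.5000

Derivation:
After op 1 tick(6): ref=6.0000 raw=[9.0000 5.4000]
After op 2 sync(0): ref=6.0000 raw=[6.0000 5.4000]
After op 3 tick(4): ref=10.0000 raw=[12.0000 9.0000]
After op 4 tick(5): ref=15.0000 raw=[19.5000 13.5000]
After op 5 tick(10): ref=25.0000 raw=[34.5000 22.5000]
Wrap final raw readings (mod 24): 34.5000 mod 24 = 10.5000; 22.5000 mod 24 = 22.5000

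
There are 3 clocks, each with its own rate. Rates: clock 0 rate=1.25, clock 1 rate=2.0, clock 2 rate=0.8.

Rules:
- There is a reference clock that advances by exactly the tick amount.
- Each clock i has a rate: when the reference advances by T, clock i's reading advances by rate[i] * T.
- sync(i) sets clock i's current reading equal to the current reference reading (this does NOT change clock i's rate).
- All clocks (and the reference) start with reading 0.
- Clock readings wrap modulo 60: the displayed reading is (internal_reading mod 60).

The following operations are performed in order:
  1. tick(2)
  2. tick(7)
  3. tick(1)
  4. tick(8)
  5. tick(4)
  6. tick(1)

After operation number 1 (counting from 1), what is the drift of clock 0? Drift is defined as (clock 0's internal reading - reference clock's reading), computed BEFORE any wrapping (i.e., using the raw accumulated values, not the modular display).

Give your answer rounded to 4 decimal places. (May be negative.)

After op 1 tick(2): ref=2.0000 raw=[2.5000 4.0000 1.6000]
Drift of clock 0 after op 1: 2.5000 - 2.0000 = 0.5000

Answer: 0.5000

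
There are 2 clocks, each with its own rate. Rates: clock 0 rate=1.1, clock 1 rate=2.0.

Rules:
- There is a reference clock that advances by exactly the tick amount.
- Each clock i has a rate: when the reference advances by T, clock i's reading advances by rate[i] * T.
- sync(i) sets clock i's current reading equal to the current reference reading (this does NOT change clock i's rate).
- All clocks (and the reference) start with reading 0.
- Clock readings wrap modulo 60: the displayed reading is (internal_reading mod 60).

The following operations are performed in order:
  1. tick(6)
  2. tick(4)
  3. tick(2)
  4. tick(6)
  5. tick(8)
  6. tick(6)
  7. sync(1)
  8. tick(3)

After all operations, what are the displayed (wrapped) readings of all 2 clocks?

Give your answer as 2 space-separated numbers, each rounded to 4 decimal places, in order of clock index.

After op 1 tick(6): ref=6.0000 raw=[6.6000 12.0000]
After op 2 tick(4): ref=10.0000 raw=[11.0000 20.0000]
After op 3 tick(2): ref=12.0000 raw=[13.2000 24.0000]
After op 4 tick(6): ref=18.0000 raw=[19.8000 36.0000]
After op 5 tick(8): ref=26.0000 raw=[28.6000 52.0000]
After op 6 tick(6): ref=32.0000 raw=[35.2000 64.0000]
After op 7 sync(1): ref=32.0000 raw=[35.2000 32.0000]
After op 8 tick(3): ref=35.0000 raw=[38.5000 38.0000]
Wrap final raw readings (mod 60): 38.5000 mod 60 = 38.5000; 38.0000 mod 60 = 38.0000

Answer: 38.5000 38.0000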